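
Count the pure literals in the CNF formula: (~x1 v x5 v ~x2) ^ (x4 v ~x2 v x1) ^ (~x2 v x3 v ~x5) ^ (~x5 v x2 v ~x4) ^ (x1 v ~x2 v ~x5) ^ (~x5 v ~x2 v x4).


A pure literal appears in only one polarity across all clauses.
Pure literals: x3 (positive only).
Count = 1.

1


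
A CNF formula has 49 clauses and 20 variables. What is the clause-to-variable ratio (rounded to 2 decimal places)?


Clause-to-variable ratio = clauses / variables.
49 / 20 = 2.45.

2.45


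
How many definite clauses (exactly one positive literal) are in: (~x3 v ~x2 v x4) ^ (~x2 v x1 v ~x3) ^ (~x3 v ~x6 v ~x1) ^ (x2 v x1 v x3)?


A definite clause has exactly one positive literal.
Clause 1: 1 positive -> definite
Clause 2: 1 positive -> definite
Clause 3: 0 positive -> not definite
Clause 4: 3 positive -> not definite
Definite clause count = 2.

2


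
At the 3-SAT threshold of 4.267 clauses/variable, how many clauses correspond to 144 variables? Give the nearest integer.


The 3-SAT phase transition occurs at approximately 4.267 clauses per variable.
m = 4.267 * 144 = 614.448.
Rounded to nearest integer: 614.

614


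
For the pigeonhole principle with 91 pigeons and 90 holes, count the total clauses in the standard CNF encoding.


The PHP encoding has two parts:
1) At-least-one-hole clauses: 91 (one per pigeon, each with 90 literals).
2) At-most-one-pigeon-per-hole clauses: 90 holes * C(91,2) = 90 * 4095 = 368550.
Total clauses = 91 + 368550 = 368641.

368641


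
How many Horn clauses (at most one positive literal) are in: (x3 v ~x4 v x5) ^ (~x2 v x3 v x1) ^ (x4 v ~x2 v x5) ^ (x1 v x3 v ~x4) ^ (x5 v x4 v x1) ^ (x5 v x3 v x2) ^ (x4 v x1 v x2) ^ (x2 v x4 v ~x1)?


A Horn clause has at most one positive literal.
Clause 1: 2 positive lit(s) -> not Horn
Clause 2: 2 positive lit(s) -> not Horn
Clause 3: 2 positive lit(s) -> not Horn
Clause 4: 2 positive lit(s) -> not Horn
Clause 5: 3 positive lit(s) -> not Horn
Clause 6: 3 positive lit(s) -> not Horn
Clause 7: 3 positive lit(s) -> not Horn
Clause 8: 2 positive lit(s) -> not Horn
Total Horn clauses = 0.

0


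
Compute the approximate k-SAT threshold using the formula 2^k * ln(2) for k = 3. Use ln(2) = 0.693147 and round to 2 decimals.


Using the asymptotic formula: threshold ~ 2^k * ln(2).
2^3 = 8.
8 * 0.693147 = 5.55.

5.55


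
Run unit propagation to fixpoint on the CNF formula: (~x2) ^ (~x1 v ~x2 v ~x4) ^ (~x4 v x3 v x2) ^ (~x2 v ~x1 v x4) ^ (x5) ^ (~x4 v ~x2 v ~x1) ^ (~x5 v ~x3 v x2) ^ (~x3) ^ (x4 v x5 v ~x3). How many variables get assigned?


Unit propagation repeatedly assigns the literal in any unit clause, then simplifies.
Assignments in order: x2 = F, x5 = T, x3 = F, x4 = F.
No further unit clauses remain.
Total variables assigned = 4.

4


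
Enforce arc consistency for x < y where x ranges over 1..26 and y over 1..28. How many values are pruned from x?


For the constraint x < y, x needs a supporting value in y's domain.
x can be at most 27 (one less than y's maximum).
Valid x values from domain: 26 out of 26.
Pruned = 26 - 26 = 0.

0


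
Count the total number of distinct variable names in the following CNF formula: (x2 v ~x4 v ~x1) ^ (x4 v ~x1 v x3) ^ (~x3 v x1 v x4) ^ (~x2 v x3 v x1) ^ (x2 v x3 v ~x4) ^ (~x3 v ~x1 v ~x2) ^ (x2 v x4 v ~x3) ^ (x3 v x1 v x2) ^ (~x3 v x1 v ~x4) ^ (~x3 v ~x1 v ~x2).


Identify each distinct variable in the formula.
Variables found: x1, x2, x3, x4.
Total distinct variables = 4.

4


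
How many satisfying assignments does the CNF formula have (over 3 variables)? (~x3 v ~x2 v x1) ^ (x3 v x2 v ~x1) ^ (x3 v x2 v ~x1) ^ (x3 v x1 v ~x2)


Enumerate all 8 truth assignments over 3 variables.
Test each against every clause.
Satisfying assignments found: 5.

5


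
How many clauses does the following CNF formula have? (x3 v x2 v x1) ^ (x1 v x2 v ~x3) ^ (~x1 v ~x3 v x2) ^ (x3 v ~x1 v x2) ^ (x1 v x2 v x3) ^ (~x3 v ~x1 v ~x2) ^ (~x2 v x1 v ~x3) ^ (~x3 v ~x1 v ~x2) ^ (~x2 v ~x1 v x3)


Each group enclosed in parentheses joined by ^ is one clause.
Counting the conjuncts: 9 clauses.

9


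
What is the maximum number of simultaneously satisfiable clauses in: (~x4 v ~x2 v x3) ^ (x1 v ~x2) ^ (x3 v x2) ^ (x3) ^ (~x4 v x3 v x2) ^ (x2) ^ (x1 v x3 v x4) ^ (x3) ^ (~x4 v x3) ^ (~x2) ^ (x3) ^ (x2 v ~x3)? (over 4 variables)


Enumerate all 16 truth assignments.
For each, count how many of the 12 clauses are satisfied.
The formula is not fully satisfiable, so the maximum is below 12.
Maximum simultaneously satisfiable clauses = 11.

11


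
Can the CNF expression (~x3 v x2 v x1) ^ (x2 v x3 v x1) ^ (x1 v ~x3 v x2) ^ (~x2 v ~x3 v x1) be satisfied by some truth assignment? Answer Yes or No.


Check all 8 possible truth assignments.
Number of satisfying assignments found: 5.
The formula is satisfiable.

Yes


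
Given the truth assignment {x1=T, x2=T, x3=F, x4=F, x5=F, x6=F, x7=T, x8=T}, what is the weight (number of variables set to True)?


The weight is the number of variables assigned True.
True variables: x1, x2, x7, x8.
Weight = 4.

4


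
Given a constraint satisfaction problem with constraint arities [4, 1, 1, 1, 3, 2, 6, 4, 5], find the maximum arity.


The arities are: 4, 1, 1, 1, 3, 2, 6, 4, 5.
Scan for the maximum value.
Maximum arity = 6.

6


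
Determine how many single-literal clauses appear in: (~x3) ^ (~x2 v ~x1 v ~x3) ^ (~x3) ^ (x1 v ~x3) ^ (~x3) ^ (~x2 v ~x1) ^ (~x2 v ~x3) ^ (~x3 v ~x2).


A unit clause contains exactly one literal.
Unit clauses found: (~x3), (~x3), (~x3).
Count = 3.

3


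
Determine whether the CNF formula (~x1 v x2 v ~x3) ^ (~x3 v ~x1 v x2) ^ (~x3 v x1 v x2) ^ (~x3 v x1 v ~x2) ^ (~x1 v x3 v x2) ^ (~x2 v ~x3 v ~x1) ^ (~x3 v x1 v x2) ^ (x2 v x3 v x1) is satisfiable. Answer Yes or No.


Check all 8 possible truth assignments.
Number of satisfying assignments found: 2.
The formula is satisfiable.

Yes


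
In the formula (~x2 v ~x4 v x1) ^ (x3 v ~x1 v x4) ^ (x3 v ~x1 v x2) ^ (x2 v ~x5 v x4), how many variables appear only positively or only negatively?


A pure literal appears in only one polarity across all clauses.
Pure literals: x3 (positive only), x5 (negative only).
Count = 2.

2


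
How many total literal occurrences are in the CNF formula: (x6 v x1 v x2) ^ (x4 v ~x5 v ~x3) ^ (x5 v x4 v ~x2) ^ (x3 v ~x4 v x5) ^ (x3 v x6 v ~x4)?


Clause lengths: 3, 3, 3, 3, 3.
Sum = 3 + 3 + 3 + 3 + 3 = 15.

15


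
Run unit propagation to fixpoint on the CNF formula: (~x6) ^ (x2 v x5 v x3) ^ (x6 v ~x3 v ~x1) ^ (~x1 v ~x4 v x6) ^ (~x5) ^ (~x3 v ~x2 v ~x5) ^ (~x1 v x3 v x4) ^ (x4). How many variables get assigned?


Unit propagation repeatedly assigns the literal in any unit clause, then simplifies.
Assignments in order: x6 = F, x5 = F, x4 = T, x1 = F.
No further unit clauses remain.
Total variables assigned = 4.

4


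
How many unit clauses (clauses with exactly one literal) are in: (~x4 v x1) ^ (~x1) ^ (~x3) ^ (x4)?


A unit clause contains exactly one literal.
Unit clauses found: (~x1), (~x3), (x4).
Count = 3.

3


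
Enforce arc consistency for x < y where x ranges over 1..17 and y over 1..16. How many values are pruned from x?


For the constraint x < y, x needs a supporting value in y's domain.
x can be at most 15 (one less than y's maximum).
Valid x values from domain: 15 out of 17.
Pruned = 17 - 15 = 2.

2


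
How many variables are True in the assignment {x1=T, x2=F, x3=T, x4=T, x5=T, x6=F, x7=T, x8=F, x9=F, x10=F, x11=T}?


The weight is the number of variables assigned True.
True variables: x1, x3, x4, x5, x7, x11.
Weight = 6.

6


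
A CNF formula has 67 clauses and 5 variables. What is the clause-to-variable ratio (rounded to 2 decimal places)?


Clause-to-variable ratio = clauses / variables.
67 / 5 = 13.4.

13.4


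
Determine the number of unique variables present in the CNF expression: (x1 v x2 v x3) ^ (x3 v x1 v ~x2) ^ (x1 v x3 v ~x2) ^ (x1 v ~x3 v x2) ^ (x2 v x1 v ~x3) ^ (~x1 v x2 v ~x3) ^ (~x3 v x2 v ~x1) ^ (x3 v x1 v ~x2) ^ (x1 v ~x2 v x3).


Identify each distinct variable in the formula.
Variables found: x1, x2, x3.
Total distinct variables = 3.

3


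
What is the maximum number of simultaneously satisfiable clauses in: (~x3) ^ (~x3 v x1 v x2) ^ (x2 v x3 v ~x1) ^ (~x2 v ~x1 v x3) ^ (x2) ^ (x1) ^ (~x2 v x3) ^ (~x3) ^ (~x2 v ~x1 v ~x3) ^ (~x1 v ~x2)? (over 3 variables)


Enumerate all 8 truth assignments.
For each, count how many of the 10 clauses are satisfied.
The formula is not fully satisfiable, so the maximum is below 10.
Maximum simultaneously satisfiable clauses = 8.

8


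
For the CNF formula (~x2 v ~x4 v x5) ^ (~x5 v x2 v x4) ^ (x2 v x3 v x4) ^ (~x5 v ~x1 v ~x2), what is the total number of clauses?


Each group enclosed in parentheses joined by ^ is one clause.
Counting the conjuncts: 4 clauses.

4


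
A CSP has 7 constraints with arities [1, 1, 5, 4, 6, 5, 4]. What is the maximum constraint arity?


The arities are: 1, 1, 5, 4, 6, 5, 4.
Scan for the maximum value.
Maximum arity = 6.

6


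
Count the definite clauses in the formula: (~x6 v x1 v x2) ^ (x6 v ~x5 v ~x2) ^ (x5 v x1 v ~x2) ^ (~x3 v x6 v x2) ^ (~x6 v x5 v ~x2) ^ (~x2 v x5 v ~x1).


A definite clause has exactly one positive literal.
Clause 1: 2 positive -> not definite
Clause 2: 1 positive -> definite
Clause 3: 2 positive -> not definite
Clause 4: 2 positive -> not definite
Clause 5: 1 positive -> definite
Clause 6: 1 positive -> definite
Definite clause count = 3.

3


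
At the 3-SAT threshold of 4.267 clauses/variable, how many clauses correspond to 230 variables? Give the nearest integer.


The 3-SAT phase transition occurs at approximately 4.267 clauses per variable.
m = 4.267 * 230 = 981.41.
Rounded to nearest integer: 981.

981


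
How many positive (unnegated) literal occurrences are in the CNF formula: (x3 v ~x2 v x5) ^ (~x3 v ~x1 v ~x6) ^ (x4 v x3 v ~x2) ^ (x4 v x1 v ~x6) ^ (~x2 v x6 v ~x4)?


Scan each clause for unnegated literals.
Clause 1: 2 positive; Clause 2: 0 positive; Clause 3: 2 positive; Clause 4: 2 positive; Clause 5: 1 positive.
Total positive literal occurrences = 7.

7


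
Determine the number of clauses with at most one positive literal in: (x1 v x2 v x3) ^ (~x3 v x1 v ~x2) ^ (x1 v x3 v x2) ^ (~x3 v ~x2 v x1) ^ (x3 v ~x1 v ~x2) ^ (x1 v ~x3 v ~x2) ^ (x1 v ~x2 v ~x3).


A Horn clause has at most one positive literal.
Clause 1: 3 positive lit(s) -> not Horn
Clause 2: 1 positive lit(s) -> Horn
Clause 3: 3 positive lit(s) -> not Horn
Clause 4: 1 positive lit(s) -> Horn
Clause 5: 1 positive lit(s) -> Horn
Clause 6: 1 positive lit(s) -> Horn
Clause 7: 1 positive lit(s) -> Horn
Total Horn clauses = 5.

5


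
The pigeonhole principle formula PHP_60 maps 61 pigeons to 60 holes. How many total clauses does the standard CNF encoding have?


The PHP encoding has two parts:
1) At-least-one-hole clauses: 61 (one per pigeon, each with 60 literals).
2) At-most-one-pigeon-per-hole clauses: 60 holes * C(61,2) = 60 * 1830 = 109800.
Total clauses = 61 + 109800 = 109861.

109861


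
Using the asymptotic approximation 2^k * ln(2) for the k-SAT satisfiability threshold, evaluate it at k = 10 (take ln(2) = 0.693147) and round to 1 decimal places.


Using the asymptotic formula: threshold ~ 2^k * ln(2).
2^10 = 1024.
1024 * 0.693147 = 709.8.

709.8


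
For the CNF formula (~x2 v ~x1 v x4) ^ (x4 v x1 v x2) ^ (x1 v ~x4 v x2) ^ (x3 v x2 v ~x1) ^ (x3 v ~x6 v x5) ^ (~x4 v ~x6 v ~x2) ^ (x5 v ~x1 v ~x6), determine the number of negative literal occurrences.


Scan each clause for negated literals.
Clause 1: 2 negative; Clause 2: 0 negative; Clause 3: 1 negative; Clause 4: 1 negative; Clause 5: 1 negative; Clause 6: 3 negative; Clause 7: 2 negative.
Total negative literal occurrences = 10.

10


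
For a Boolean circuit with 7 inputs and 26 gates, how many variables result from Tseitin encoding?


The Tseitin transformation introduces one auxiliary variable per gate.
Total variables = inputs + gates = 7 + 26 = 33.

33


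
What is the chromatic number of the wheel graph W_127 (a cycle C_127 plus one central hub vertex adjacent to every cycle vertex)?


W_127 consists of the cycle C_127 together with a hub vertex adjacent to every cycle vertex.
The cycle C_127 needs 3 colors (odd cycle -> 3).
The hub is adjacent to every cycle vertex, so it must receive a new color distinct from all of them.
Chromatic number = 3 + 1 = 4.

4


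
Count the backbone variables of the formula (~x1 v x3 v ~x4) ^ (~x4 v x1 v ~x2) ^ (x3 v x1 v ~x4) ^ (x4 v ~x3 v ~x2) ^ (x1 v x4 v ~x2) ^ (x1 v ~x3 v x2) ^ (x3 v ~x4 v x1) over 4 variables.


Find all satisfying assignments: 6 model(s).
Check which variables have the same value in every model.
No variable is fixed across all models.
Backbone size = 0.

0


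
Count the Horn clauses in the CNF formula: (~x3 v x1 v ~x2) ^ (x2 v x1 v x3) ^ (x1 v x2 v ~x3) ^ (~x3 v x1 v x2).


A Horn clause has at most one positive literal.
Clause 1: 1 positive lit(s) -> Horn
Clause 2: 3 positive lit(s) -> not Horn
Clause 3: 2 positive lit(s) -> not Horn
Clause 4: 2 positive lit(s) -> not Horn
Total Horn clauses = 1.

1


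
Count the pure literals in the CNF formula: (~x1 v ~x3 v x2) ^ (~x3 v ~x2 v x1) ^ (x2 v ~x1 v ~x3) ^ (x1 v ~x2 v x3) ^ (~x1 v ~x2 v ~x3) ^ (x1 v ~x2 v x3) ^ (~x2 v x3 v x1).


A pure literal appears in only one polarity across all clauses.
No pure literals found.
Count = 0.

0


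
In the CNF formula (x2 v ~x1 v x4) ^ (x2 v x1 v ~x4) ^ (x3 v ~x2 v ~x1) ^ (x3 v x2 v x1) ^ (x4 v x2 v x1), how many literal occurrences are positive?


Scan each clause for unnegated literals.
Clause 1: 2 positive; Clause 2: 2 positive; Clause 3: 1 positive; Clause 4: 3 positive; Clause 5: 3 positive.
Total positive literal occurrences = 11.

11


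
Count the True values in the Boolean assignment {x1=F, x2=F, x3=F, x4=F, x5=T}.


The weight is the number of variables assigned True.
True variables: x5.
Weight = 1.

1


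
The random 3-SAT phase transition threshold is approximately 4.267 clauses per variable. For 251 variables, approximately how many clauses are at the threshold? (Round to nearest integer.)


The 3-SAT phase transition occurs at approximately 4.267 clauses per variable.
m = 4.267 * 251 = 1071.017.
Rounded to nearest integer: 1071.

1071


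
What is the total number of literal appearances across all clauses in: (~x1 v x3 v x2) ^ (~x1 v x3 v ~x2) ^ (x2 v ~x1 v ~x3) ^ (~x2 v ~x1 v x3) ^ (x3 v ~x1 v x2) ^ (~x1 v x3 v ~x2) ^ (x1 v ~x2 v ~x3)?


Clause lengths: 3, 3, 3, 3, 3, 3, 3.
Sum = 3 + 3 + 3 + 3 + 3 + 3 + 3 = 21.

21


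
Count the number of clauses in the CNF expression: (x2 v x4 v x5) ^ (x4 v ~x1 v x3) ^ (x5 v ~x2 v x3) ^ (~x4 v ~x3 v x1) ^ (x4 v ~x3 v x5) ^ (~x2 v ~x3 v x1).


Each group enclosed in parentheses joined by ^ is one clause.
Counting the conjuncts: 6 clauses.

6


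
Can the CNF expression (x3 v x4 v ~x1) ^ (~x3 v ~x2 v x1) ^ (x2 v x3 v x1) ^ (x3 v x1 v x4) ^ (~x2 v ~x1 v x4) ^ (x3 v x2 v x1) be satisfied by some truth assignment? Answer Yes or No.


Check all 16 possible truth assignments.
Number of satisfying assignments found: 8.
The formula is satisfiable.

Yes


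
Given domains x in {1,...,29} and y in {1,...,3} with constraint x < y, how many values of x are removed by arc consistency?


For the constraint x < y, x needs a supporting value in y's domain.
x can be at most 2 (one less than y's maximum).
Valid x values from domain: 2 out of 29.
Pruned = 29 - 2 = 27.

27


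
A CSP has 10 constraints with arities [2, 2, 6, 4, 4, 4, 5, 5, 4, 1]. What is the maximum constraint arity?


The arities are: 2, 2, 6, 4, 4, 4, 5, 5, 4, 1.
Scan for the maximum value.
Maximum arity = 6.

6


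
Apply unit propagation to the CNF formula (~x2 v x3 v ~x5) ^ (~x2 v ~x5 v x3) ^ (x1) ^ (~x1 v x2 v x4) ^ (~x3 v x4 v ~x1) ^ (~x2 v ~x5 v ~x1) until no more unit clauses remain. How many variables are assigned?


Unit propagation repeatedly assigns the literal in any unit clause, then simplifies.
Assignments in order: x1 = T.
No further unit clauses remain.
Total variables assigned = 1.

1


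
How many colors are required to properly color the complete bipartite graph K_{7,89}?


K_{7,89} is bipartite by definition: the two parts are independent sets, with every edge crossing between them.
Color all vertices in one part with color 1 and all vertices in the other part with color 2.
Since the graph has at least one edge, one color does not suffice.
Chromatic number = 2.

2


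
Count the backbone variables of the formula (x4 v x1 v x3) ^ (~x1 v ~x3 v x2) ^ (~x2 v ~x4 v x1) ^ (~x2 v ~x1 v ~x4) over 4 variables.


Find all satisfying assignments: 8 model(s).
Check which variables have the same value in every model.
No variable is fixed across all models.
Backbone size = 0.

0


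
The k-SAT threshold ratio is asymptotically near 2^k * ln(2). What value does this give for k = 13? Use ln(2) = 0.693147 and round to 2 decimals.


Using the asymptotic formula: threshold ~ 2^k * ln(2).
2^13 = 8192.
8192 * 0.693147 = 5678.26.

5678.26


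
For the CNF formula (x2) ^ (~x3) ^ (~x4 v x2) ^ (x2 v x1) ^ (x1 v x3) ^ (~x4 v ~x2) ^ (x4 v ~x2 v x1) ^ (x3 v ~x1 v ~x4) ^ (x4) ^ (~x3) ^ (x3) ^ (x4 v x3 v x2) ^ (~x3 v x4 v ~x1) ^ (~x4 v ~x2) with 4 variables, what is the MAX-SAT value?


Enumerate all 16 truth assignments.
For each, count how many of the 14 clauses are satisfied.
The formula is not fully satisfiable, so the maximum is below 14.
Maximum simultaneously satisfiable clauses = 12.

12


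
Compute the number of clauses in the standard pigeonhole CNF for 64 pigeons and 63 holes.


The PHP encoding has two parts:
1) At-least-one-hole clauses: 64 (one per pigeon, each with 63 literals).
2) At-most-one-pigeon-per-hole clauses: 63 holes * C(64,2) = 63 * 2016 = 127008.
Total clauses = 64 + 127008 = 127072.

127072


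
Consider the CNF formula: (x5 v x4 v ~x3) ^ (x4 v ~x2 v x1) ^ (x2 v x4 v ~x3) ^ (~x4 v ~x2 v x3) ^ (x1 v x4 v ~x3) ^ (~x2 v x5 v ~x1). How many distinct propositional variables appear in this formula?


Identify each distinct variable in the formula.
Variables found: x1, x2, x3, x4, x5.
Total distinct variables = 5.

5


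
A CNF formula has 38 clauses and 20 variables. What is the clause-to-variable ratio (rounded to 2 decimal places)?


Clause-to-variable ratio = clauses / variables.
38 / 20 = 1.9.

1.9


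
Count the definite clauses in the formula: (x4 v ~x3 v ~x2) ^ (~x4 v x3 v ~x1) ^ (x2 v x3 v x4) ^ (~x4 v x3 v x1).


A definite clause has exactly one positive literal.
Clause 1: 1 positive -> definite
Clause 2: 1 positive -> definite
Clause 3: 3 positive -> not definite
Clause 4: 2 positive -> not definite
Definite clause count = 2.

2


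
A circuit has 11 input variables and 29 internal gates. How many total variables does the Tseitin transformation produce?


The Tseitin transformation introduces one auxiliary variable per gate.
Total variables = inputs + gates = 11 + 29 = 40.

40


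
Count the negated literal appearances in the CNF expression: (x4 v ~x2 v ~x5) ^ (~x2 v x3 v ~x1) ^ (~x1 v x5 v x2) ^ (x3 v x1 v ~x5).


Scan each clause for negated literals.
Clause 1: 2 negative; Clause 2: 2 negative; Clause 3: 1 negative; Clause 4: 1 negative.
Total negative literal occurrences = 6.

6


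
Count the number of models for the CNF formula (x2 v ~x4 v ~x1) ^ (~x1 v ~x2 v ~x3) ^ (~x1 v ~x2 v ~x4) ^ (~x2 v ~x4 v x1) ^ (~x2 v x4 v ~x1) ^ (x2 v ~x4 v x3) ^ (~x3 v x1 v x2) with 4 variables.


Enumerate all 16 truth assignments over 4 variables.
Test each against every clause.
Satisfying assignments found: 5.

5


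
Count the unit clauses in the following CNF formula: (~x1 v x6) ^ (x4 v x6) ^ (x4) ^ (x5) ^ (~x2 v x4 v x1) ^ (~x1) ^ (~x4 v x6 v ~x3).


A unit clause contains exactly one literal.
Unit clauses found: (x4), (x5), (~x1).
Count = 3.

3


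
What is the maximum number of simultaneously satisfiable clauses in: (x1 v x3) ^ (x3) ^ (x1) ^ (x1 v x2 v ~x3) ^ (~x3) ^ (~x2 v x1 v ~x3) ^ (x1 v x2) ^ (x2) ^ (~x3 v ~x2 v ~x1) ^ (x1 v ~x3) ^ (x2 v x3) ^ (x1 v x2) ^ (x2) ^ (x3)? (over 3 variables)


Enumerate all 8 truth assignments.
For each, count how many of the 14 clauses are satisfied.
The formula is not fully satisfiable, so the maximum is below 14.
Maximum simultaneously satisfiable clauses = 12.

12


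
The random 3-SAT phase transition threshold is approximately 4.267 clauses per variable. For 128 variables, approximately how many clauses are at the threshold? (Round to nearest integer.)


The 3-SAT phase transition occurs at approximately 4.267 clauses per variable.
m = 4.267 * 128 = 546.176.
Rounded to nearest integer: 546.

546


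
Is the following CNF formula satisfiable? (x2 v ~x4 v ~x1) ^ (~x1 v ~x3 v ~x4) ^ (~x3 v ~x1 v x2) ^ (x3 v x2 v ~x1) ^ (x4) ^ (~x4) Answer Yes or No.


Check all 16 possible truth assignments.
Number of satisfying assignments found: 0.
The formula is unsatisfiable.

No


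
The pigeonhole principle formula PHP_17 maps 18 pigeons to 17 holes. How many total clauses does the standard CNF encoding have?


The PHP encoding has two parts:
1) At-least-one-hole clauses: 18 (one per pigeon, each with 17 literals).
2) At-most-one-pigeon-per-hole clauses: 17 holes * C(18,2) = 17 * 153 = 2601.
Total clauses = 18 + 2601 = 2619.

2619


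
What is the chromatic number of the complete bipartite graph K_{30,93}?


K_{30,93} is bipartite by definition: the two parts are independent sets, with every edge crossing between them.
Color all vertices in one part with color 1 and all vertices in the other part with color 2.
Since the graph has at least one edge, one color does not suffice.
Chromatic number = 2.

2


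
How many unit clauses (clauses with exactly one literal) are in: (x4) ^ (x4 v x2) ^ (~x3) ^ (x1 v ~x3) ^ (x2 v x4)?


A unit clause contains exactly one literal.
Unit clauses found: (x4), (~x3).
Count = 2.

2


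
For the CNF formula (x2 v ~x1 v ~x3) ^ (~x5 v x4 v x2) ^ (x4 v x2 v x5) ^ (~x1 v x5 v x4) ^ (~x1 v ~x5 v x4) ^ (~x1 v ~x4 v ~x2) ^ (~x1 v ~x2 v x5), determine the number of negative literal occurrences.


Scan each clause for negated literals.
Clause 1: 2 negative; Clause 2: 1 negative; Clause 3: 0 negative; Clause 4: 1 negative; Clause 5: 2 negative; Clause 6: 3 negative; Clause 7: 2 negative.
Total negative literal occurrences = 11.

11


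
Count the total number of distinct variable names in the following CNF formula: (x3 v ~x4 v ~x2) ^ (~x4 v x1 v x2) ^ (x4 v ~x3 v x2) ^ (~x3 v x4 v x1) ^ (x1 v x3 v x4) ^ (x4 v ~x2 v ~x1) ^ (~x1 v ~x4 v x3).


Identify each distinct variable in the formula.
Variables found: x1, x2, x3, x4.
Total distinct variables = 4.

4


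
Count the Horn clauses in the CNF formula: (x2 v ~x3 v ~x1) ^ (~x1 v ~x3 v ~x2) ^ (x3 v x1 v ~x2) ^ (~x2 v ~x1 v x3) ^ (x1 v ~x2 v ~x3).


A Horn clause has at most one positive literal.
Clause 1: 1 positive lit(s) -> Horn
Clause 2: 0 positive lit(s) -> Horn
Clause 3: 2 positive lit(s) -> not Horn
Clause 4: 1 positive lit(s) -> Horn
Clause 5: 1 positive lit(s) -> Horn
Total Horn clauses = 4.

4


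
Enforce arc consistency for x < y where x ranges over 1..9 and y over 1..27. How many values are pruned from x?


For the constraint x < y, x needs a supporting value in y's domain.
x can be at most 26 (one less than y's maximum).
Valid x values from domain: 9 out of 9.
Pruned = 9 - 9 = 0.

0


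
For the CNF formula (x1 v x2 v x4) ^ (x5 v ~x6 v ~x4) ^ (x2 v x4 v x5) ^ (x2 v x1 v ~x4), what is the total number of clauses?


Each group enclosed in parentheses joined by ^ is one clause.
Counting the conjuncts: 4 clauses.

4


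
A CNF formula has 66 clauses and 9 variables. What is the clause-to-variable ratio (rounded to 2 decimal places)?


Clause-to-variable ratio = clauses / variables.
66 / 9 = 7.33.

7.33


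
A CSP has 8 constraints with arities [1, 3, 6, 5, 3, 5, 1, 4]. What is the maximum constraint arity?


The arities are: 1, 3, 6, 5, 3, 5, 1, 4.
Scan for the maximum value.
Maximum arity = 6.

6


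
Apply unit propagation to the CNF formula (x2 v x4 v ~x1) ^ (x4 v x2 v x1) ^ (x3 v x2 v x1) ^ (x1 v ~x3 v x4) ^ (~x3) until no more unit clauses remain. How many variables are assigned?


Unit propagation repeatedly assigns the literal in any unit clause, then simplifies.
Assignments in order: x3 = F.
No further unit clauses remain.
Total variables assigned = 1.

1


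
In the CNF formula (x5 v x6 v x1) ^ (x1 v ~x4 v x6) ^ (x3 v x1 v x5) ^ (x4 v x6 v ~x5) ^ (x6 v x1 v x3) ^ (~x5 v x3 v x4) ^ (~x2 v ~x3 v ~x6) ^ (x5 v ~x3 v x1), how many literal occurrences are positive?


Scan each clause for unnegated literals.
Clause 1: 3 positive; Clause 2: 2 positive; Clause 3: 3 positive; Clause 4: 2 positive; Clause 5: 3 positive; Clause 6: 2 positive; Clause 7: 0 positive; Clause 8: 2 positive.
Total positive literal occurrences = 17.

17


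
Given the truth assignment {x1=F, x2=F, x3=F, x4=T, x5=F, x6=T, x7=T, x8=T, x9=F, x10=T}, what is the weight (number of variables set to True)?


The weight is the number of variables assigned True.
True variables: x4, x6, x7, x8, x10.
Weight = 5.

5


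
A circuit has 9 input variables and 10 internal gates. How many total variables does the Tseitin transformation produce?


The Tseitin transformation introduces one auxiliary variable per gate.
Total variables = inputs + gates = 9 + 10 = 19.

19


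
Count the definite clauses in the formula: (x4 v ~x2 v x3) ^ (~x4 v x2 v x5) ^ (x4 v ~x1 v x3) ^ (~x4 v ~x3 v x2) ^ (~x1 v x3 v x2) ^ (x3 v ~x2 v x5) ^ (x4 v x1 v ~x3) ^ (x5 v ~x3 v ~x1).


A definite clause has exactly one positive literal.
Clause 1: 2 positive -> not definite
Clause 2: 2 positive -> not definite
Clause 3: 2 positive -> not definite
Clause 4: 1 positive -> definite
Clause 5: 2 positive -> not definite
Clause 6: 2 positive -> not definite
Clause 7: 2 positive -> not definite
Clause 8: 1 positive -> definite
Definite clause count = 2.

2


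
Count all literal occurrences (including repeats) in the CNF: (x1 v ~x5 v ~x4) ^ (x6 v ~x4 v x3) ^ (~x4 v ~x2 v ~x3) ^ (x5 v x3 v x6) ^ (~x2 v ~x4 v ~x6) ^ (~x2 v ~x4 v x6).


Clause lengths: 3, 3, 3, 3, 3, 3.
Sum = 3 + 3 + 3 + 3 + 3 + 3 = 18.

18


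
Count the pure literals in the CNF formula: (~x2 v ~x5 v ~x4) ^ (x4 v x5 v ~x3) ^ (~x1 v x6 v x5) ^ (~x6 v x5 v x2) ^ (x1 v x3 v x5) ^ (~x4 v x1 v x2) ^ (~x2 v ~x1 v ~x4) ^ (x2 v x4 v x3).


A pure literal appears in only one polarity across all clauses.
No pure literals found.
Count = 0.

0


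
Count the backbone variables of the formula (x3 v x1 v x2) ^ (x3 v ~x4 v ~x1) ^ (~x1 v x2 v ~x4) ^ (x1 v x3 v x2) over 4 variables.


Find all satisfying assignments: 11 model(s).
Check which variables have the same value in every model.
No variable is fixed across all models.
Backbone size = 0.

0


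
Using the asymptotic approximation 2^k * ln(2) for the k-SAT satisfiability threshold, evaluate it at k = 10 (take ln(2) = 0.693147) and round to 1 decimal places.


Using the asymptotic formula: threshold ~ 2^k * ln(2).
2^10 = 1024.
1024 * 0.693147 = 709.8.

709.8


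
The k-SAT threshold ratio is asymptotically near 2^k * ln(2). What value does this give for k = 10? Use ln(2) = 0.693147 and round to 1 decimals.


Using the asymptotic formula: threshold ~ 2^k * ln(2).
2^10 = 1024.
1024 * 0.693147 = 709.8.

709.8


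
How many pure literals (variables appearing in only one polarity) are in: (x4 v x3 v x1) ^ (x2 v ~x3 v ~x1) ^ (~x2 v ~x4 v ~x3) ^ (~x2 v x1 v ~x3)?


A pure literal appears in only one polarity across all clauses.
No pure literals found.
Count = 0.

0


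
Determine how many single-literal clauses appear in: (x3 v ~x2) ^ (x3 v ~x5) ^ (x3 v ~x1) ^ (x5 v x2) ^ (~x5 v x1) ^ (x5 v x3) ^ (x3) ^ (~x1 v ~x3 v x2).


A unit clause contains exactly one literal.
Unit clauses found: (x3).
Count = 1.

1


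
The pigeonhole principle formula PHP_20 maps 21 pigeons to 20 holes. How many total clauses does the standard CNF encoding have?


The PHP encoding has two parts:
1) At-least-one-hole clauses: 21 (one per pigeon, each with 20 literals).
2) At-most-one-pigeon-per-hole clauses: 20 holes * C(21,2) = 20 * 210 = 4200.
Total clauses = 21 + 4200 = 4221.

4221


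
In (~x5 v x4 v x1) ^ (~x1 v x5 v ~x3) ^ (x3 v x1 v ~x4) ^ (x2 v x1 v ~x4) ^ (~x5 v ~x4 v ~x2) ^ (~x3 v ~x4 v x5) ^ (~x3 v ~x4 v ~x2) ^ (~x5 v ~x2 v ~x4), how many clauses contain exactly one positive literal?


A definite clause has exactly one positive literal.
Clause 1: 2 positive -> not definite
Clause 2: 1 positive -> definite
Clause 3: 2 positive -> not definite
Clause 4: 2 positive -> not definite
Clause 5: 0 positive -> not definite
Clause 6: 1 positive -> definite
Clause 7: 0 positive -> not definite
Clause 8: 0 positive -> not definite
Definite clause count = 2.

2


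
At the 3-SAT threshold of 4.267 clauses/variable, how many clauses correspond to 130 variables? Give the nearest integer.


The 3-SAT phase transition occurs at approximately 4.267 clauses per variable.
m = 4.267 * 130 = 554.71.
Rounded to nearest integer: 555.

555


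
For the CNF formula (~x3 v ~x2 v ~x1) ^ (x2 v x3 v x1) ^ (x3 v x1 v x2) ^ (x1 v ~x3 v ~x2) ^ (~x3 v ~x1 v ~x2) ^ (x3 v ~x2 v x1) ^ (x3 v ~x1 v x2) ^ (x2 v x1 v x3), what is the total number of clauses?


Each group enclosed in parentheses joined by ^ is one clause.
Counting the conjuncts: 8 clauses.

8


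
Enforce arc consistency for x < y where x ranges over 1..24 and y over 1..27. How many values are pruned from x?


For the constraint x < y, x needs a supporting value in y's domain.
x can be at most 26 (one less than y's maximum).
Valid x values from domain: 24 out of 24.
Pruned = 24 - 24 = 0.

0


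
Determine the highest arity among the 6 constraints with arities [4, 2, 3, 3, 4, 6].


The arities are: 4, 2, 3, 3, 4, 6.
Scan for the maximum value.
Maximum arity = 6.

6


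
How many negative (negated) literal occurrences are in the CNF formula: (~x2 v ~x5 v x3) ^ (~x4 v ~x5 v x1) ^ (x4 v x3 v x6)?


Scan each clause for negated literals.
Clause 1: 2 negative; Clause 2: 2 negative; Clause 3: 0 negative.
Total negative literal occurrences = 4.

4


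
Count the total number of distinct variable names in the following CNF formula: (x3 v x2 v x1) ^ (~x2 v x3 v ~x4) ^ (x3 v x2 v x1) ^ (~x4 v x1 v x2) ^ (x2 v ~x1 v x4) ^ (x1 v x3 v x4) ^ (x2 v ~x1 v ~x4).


Identify each distinct variable in the formula.
Variables found: x1, x2, x3, x4.
Total distinct variables = 4.

4


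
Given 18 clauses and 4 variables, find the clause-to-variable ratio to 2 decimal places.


Clause-to-variable ratio = clauses / variables.
18 / 4 = 4.5.

4.5


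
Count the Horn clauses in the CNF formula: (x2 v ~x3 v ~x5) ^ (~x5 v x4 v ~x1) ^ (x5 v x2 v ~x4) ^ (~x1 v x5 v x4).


A Horn clause has at most one positive literal.
Clause 1: 1 positive lit(s) -> Horn
Clause 2: 1 positive lit(s) -> Horn
Clause 3: 2 positive lit(s) -> not Horn
Clause 4: 2 positive lit(s) -> not Horn
Total Horn clauses = 2.

2


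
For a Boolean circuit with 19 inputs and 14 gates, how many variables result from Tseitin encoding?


The Tseitin transformation introduces one auxiliary variable per gate.
Total variables = inputs + gates = 19 + 14 = 33.

33


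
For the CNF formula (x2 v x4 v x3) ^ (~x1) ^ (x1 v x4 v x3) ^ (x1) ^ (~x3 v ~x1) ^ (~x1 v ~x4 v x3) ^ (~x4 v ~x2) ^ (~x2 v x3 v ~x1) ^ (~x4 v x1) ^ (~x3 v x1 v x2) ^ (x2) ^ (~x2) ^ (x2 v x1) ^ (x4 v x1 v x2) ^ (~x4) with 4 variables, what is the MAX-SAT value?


Enumerate all 16 truth assignments.
For each, count how many of the 15 clauses are satisfied.
The formula is not fully satisfiable, so the maximum is below 15.
Maximum simultaneously satisfiable clauses = 13.

13


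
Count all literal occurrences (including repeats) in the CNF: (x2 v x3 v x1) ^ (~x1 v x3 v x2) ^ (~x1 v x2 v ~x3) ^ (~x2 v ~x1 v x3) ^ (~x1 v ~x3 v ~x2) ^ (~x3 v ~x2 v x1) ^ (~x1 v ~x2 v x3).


Clause lengths: 3, 3, 3, 3, 3, 3, 3.
Sum = 3 + 3 + 3 + 3 + 3 + 3 + 3 = 21.

21


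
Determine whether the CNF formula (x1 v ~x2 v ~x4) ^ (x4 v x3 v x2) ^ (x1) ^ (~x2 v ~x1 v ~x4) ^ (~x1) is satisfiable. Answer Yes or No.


Check all 16 possible truth assignments.
Number of satisfying assignments found: 0.
The formula is unsatisfiable.

No


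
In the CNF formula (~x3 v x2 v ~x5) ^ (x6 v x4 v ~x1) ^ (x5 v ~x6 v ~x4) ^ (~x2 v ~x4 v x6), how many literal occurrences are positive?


Scan each clause for unnegated literals.
Clause 1: 1 positive; Clause 2: 2 positive; Clause 3: 1 positive; Clause 4: 1 positive.
Total positive literal occurrences = 5.

5


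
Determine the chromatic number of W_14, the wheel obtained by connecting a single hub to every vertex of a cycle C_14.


W_14 consists of the cycle C_14 together with a hub vertex adjacent to every cycle vertex.
The cycle C_14 needs 2 colors (even cycle -> 2).
The hub is adjacent to every cycle vertex, so it must receive a new color distinct from all of them.
Chromatic number = 2 + 1 = 3.

3


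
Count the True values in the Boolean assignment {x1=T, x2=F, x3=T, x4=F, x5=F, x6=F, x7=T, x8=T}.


The weight is the number of variables assigned True.
True variables: x1, x3, x7, x8.
Weight = 4.

4


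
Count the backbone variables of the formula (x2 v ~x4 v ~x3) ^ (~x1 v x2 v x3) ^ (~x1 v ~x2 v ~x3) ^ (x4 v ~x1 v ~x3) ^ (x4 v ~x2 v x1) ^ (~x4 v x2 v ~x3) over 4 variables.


Find all satisfying assignments: 7 model(s).
Check which variables have the same value in every model.
No variable is fixed across all models.
Backbone size = 0.

0


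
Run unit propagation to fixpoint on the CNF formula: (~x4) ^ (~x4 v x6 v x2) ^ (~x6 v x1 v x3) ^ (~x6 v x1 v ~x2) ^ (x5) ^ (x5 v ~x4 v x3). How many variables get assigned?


Unit propagation repeatedly assigns the literal in any unit clause, then simplifies.
Assignments in order: x4 = F, x5 = T.
No further unit clauses remain.
Total variables assigned = 2.

2


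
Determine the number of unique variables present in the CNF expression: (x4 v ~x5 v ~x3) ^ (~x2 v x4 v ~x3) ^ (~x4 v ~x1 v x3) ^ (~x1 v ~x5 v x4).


Identify each distinct variable in the formula.
Variables found: x1, x2, x3, x4, x5.
Total distinct variables = 5.

5


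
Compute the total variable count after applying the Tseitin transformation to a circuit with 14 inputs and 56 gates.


The Tseitin transformation introduces one auxiliary variable per gate.
Total variables = inputs + gates = 14 + 56 = 70.

70


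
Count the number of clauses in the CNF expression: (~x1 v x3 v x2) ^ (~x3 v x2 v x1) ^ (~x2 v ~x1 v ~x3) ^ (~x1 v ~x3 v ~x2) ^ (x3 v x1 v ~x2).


Each group enclosed in parentheses joined by ^ is one clause.
Counting the conjuncts: 5 clauses.

5


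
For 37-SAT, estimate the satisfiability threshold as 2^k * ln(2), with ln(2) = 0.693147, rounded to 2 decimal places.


Using the asymptotic formula: threshold ~ 2^k * ln(2).
2^37 = 137438953472.
137438953472 * 0.693147 = 95265398282.26.

95265398282.26


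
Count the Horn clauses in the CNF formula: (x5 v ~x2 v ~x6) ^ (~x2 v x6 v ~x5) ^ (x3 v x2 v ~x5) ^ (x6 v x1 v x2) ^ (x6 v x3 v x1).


A Horn clause has at most one positive literal.
Clause 1: 1 positive lit(s) -> Horn
Clause 2: 1 positive lit(s) -> Horn
Clause 3: 2 positive lit(s) -> not Horn
Clause 4: 3 positive lit(s) -> not Horn
Clause 5: 3 positive lit(s) -> not Horn
Total Horn clauses = 2.

2


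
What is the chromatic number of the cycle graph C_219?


An odd cycle cannot be 2-colored: alternating two colors around the cycle returns to the start with a conflict.
Since 219 is odd, three colors are required (and three suffice).
Chromatic number = 3.

3


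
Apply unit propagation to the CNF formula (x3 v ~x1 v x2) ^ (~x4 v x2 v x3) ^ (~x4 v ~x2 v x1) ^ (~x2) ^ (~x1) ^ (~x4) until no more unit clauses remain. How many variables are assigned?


Unit propagation repeatedly assigns the literal in any unit clause, then simplifies.
Assignments in order: x2 = F, x1 = F, x4 = F.
No further unit clauses remain.
Total variables assigned = 3.

3


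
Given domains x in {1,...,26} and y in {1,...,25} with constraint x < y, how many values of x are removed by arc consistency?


For the constraint x < y, x needs a supporting value in y's domain.
x can be at most 24 (one less than y's maximum).
Valid x values from domain: 24 out of 26.
Pruned = 26 - 24 = 2.

2


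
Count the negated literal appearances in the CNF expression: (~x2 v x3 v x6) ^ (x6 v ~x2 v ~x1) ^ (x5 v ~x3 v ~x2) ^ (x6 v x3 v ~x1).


Scan each clause for negated literals.
Clause 1: 1 negative; Clause 2: 2 negative; Clause 3: 2 negative; Clause 4: 1 negative.
Total negative literal occurrences = 6.

6


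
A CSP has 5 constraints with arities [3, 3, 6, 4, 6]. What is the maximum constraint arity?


The arities are: 3, 3, 6, 4, 6.
Scan for the maximum value.
Maximum arity = 6.

6


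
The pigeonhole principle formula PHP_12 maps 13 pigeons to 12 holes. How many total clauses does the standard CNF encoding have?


The PHP encoding has two parts:
1) At-least-one-hole clauses: 13 (one per pigeon, each with 12 literals).
2) At-most-one-pigeon-per-hole clauses: 12 holes * C(13,2) = 12 * 78 = 936.
Total clauses = 13 + 936 = 949.

949


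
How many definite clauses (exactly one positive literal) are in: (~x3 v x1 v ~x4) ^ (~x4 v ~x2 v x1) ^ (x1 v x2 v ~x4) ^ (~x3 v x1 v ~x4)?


A definite clause has exactly one positive literal.
Clause 1: 1 positive -> definite
Clause 2: 1 positive -> definite
Clause 3: 2 positive -> not definite
Clause 4: 1 positive -> definite
Definite clause count = 3.

3


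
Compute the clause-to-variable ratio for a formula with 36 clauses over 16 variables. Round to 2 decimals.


Clause-to-variable ratio = clauses / variables.
36 / 16 = 2.25.

2.25


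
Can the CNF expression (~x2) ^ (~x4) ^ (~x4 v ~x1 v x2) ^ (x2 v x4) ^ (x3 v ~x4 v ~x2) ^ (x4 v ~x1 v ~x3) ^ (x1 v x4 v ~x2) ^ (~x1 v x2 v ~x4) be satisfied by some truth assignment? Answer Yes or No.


Check all 16 possible truth assignments.
Number of satisfying assignments found: 0.
The formula is unsatisfiable.

No


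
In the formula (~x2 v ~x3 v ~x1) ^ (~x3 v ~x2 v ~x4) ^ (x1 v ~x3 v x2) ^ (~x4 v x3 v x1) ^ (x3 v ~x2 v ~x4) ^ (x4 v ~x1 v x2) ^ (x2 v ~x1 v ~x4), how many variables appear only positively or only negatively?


A pure literal appears in only one polarity across all clauses.
No pure literals found.
Count = 0.

0


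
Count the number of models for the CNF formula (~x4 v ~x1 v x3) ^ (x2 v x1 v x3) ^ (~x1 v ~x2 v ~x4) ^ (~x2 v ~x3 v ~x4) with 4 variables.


Enumerate all 16 truth assignments over 4 variables.
Test each against every clause.
Satisfying assignments found: 10.

10


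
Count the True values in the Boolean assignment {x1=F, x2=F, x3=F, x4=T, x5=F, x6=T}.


The weight is the number of variables assigned True.
True variables: x4, x6.
Weight = 2.

2


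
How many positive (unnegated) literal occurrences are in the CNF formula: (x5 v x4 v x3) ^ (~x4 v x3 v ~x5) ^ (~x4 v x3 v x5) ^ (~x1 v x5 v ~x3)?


Scan each clause for unnegated literals.
Clause 1: 3 positive; Clause 2: 1 positive; Clause 3: 2 positive; Clause 4: 1 positive.
Total positive literal occurrences = 7.

7


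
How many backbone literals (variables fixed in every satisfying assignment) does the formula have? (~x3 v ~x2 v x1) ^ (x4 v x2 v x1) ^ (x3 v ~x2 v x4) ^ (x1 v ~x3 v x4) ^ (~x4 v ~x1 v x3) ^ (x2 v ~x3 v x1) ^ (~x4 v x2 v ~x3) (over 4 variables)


Find all satisfying assignments: 6 model(s).
Check which variables have the same value in every model.
No variable is fixed across all models.
Backbone size = 0.

0


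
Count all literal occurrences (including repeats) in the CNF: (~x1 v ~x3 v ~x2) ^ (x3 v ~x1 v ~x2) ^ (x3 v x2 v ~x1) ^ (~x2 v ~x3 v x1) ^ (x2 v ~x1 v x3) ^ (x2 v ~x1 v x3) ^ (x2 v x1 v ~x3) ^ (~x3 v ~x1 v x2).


Clause lengths: 3, 3, 3, 3, 3, 3, 3, 3.
Sum = 3 + 3 + 3 + 3 + 3 + 3 + 3 + 3 = 24.

24
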